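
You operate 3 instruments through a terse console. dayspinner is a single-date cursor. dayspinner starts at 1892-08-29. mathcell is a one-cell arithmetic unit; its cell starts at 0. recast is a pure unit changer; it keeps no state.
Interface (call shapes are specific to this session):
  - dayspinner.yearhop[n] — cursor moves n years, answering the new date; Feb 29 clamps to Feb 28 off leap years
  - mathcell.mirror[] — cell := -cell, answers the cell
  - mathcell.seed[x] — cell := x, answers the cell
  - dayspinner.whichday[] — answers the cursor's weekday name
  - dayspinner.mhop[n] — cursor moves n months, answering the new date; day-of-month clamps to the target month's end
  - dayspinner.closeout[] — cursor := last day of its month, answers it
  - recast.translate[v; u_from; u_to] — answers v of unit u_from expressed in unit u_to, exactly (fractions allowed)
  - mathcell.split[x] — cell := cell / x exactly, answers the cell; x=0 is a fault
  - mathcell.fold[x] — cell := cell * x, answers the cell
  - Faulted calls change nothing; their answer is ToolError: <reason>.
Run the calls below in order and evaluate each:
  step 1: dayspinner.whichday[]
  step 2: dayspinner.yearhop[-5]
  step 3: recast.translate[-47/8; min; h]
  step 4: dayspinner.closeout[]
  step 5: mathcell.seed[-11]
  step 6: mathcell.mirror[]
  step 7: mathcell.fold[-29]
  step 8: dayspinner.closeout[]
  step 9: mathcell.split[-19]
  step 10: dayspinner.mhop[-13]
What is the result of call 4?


Answer: 1887-08-31

Derivation:
I invoke dayspinner.whichday, and observe Monday.
I call dayspinner.yearhop(n=-5), and see 1887-08-29.
I call recast.translate(v=-47/8, u_from=min, u_to=h): -47/480.
Invoking dayspinner.closeout, and observe 1887-08-31.
I run mathcell.seed(x=-11), which returns -11.
Next I call mathcell.mirror(), and observe 11.
I invoke mathcell.fold(x=-29), and get -319.
Now I run dayspinner.closeout, → 1887-08-31.
I try mathcell.split(x=-19), giving 319/19.
Calling dayspinner.mhop(n=-13), and observe 1886-07-31.


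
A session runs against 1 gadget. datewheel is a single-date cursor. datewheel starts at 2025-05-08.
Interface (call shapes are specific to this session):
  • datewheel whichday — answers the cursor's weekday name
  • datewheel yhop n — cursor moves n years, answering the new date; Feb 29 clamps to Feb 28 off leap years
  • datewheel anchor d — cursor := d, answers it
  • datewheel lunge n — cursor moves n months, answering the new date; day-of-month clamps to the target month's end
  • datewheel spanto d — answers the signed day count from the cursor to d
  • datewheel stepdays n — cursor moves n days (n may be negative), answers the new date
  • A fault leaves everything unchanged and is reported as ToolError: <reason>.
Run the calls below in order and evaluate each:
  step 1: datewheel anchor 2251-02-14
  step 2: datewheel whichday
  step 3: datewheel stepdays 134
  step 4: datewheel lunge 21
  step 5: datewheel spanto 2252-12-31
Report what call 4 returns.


Do: datewheel anchor[2251-02-14]
See: 2251-02-14
Do: datewheel whichday[]
See: Friday
Do: datewheel stepdays[134]
See: 2251-06-28
Do: datewheel lunge[21]
See: 2253-03-28
Do: datewheel spanto[2252-12-31]
See: -87

Answer: 2253-03-28


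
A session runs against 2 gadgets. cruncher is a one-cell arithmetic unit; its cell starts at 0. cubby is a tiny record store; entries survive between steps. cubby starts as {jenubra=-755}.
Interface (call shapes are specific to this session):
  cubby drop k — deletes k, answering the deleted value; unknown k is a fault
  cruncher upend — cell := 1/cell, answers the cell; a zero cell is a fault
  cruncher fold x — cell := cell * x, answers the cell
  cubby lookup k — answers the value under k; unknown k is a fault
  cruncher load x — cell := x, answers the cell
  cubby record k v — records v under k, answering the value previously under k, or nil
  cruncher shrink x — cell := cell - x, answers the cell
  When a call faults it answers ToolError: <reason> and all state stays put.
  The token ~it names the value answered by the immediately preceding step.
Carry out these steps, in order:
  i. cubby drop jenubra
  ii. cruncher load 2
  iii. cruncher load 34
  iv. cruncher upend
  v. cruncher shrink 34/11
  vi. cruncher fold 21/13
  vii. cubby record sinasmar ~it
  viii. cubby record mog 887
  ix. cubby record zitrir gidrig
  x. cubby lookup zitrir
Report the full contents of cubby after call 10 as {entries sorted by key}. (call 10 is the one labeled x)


Answer: {mog=887, sinasmar=-24045/4862, zitrir=gidrig}

Derivation:
;; 1. cubby drop(jenubra) -> -755
;; 2. cruncher load(2) -> 2
;; 3. cruncher load(34) -> 34
;; 4. cruncher upend() -> 1/34
;; 5. cruncher shrink(34/11) -> -1145/374
;; 6. cruncher fold(21/13) -> -24045/4862
;; 7. cubby record(sinasmar, ~it) -> nil
;; 8. cubby record(mog, 887) -> nil
;; 9. cubby record(zitrir, gidrig) -> nil
;; 10. cubby lookup(zitrir) -> gidrig


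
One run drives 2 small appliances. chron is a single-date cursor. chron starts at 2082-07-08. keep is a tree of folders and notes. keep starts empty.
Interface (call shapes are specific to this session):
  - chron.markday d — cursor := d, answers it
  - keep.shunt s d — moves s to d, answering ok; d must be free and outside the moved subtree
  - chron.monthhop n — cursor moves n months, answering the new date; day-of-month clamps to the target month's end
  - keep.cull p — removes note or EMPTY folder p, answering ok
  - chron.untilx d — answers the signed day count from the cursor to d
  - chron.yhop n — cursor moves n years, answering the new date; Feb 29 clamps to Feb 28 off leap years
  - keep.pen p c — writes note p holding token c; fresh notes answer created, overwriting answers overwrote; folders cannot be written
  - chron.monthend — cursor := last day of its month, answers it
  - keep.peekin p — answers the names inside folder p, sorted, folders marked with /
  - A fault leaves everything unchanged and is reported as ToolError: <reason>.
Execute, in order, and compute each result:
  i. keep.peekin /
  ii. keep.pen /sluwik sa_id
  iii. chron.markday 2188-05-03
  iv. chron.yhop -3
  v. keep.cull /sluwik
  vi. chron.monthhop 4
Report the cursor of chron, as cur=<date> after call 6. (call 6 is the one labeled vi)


Answer: cur=2185-09-03

Derivation:
==> peekin(/)
<== []
==> pen(/sluwik, sa_id)
<== created
==> markday(2188-05-03)
<== 2188-05-03
==> yhop(-3)
<== 2185-05-03
==> cull(/sluwik)
<== ok
==> monthhop(4)
<== 2185-09-03


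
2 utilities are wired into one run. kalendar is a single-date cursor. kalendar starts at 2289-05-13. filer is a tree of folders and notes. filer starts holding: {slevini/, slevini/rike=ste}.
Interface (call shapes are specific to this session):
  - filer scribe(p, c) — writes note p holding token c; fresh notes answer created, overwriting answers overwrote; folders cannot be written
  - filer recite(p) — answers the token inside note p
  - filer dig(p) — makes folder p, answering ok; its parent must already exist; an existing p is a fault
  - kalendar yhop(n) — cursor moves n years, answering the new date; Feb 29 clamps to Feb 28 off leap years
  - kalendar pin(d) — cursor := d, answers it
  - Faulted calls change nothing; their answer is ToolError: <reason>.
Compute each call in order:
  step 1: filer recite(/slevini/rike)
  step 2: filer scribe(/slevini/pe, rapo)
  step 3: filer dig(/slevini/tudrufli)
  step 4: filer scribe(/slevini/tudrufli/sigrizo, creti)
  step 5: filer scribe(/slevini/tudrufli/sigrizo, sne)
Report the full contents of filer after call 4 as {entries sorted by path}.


Answer: {slevini/, slevini/pe=rapo, slevini/rike=ste, slevini/tudrufli/, slevini/tudrufli/sigrizo=creti}

Derivation:
-- 1. filer recite(p=/slevini/rike) : ste
-- 2. filer scribe(p=/slevini/pe, c=rapo) : created
-- 3. filer dig(p=/slevini/tudrufli) : ok
-- 4. filer scribe(p=/slevini/tudrufli/sigrizo, c=creti) : created
-- 5. filer scribe(p=/slevini/tudrufli/sigrizo, c=sne) : overwrote


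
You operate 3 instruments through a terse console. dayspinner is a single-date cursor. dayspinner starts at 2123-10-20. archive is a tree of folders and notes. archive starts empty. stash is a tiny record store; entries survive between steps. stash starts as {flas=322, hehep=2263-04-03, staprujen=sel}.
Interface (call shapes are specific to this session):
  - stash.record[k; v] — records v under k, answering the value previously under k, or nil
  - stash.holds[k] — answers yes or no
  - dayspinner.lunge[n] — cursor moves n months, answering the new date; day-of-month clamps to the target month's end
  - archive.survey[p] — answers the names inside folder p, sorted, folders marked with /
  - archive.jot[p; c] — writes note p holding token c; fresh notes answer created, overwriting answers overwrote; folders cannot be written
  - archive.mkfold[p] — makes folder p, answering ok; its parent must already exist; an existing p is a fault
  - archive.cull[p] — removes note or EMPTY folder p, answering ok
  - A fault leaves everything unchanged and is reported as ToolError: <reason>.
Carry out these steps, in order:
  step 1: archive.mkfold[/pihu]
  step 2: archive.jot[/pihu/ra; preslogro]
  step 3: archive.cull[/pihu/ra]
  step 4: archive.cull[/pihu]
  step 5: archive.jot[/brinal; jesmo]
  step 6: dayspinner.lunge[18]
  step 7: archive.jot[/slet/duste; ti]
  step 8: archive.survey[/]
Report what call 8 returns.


Answer: [brinal]

Derivation:
→ archive.mkfold(p=/pihu)
← ok
→ archive.jot(p=/pihu/ra, c=preslogro)
← created
→ archive.cull(p=/pihu/ra)
← ok
→ archive.cull(p=/pihu)
← ok
→ archive.jot(p=/brinal, c=jesmo)
← created
→ dayspinner.lunge(n=18)
← 2125-04-20
→ archive.jot(p=/slet/duste, c=ti)
← ToolError: no parent
→ archive.survey(p=/)
← [brinal]


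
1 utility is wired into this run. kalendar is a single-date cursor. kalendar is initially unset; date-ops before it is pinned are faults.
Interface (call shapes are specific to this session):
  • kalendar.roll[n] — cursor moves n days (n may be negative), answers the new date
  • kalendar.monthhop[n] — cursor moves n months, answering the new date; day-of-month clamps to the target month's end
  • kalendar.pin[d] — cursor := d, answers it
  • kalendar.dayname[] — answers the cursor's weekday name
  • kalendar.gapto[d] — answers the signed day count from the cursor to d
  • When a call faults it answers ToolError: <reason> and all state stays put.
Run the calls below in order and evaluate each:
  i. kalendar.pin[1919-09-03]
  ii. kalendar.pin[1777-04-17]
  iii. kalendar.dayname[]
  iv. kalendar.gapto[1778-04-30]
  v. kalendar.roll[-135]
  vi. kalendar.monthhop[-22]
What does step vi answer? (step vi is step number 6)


I invoke kalendar.pin(d=1919-09-03), and get 1919-09-03.
Using kalendar.pin(d=1777-04-17), and see 1777-04-17.
Using kalendar.dayname(), and observe Thursday.
I invoke kalendar.gapto(d=1778-04-30), and see 378.
I try kalendar.roll(n=-135), — result: 1776-12-03.
Next I call kalendar.monthhop(n=-22), yielding 1775-02-03.

Answer: 1775-02-03


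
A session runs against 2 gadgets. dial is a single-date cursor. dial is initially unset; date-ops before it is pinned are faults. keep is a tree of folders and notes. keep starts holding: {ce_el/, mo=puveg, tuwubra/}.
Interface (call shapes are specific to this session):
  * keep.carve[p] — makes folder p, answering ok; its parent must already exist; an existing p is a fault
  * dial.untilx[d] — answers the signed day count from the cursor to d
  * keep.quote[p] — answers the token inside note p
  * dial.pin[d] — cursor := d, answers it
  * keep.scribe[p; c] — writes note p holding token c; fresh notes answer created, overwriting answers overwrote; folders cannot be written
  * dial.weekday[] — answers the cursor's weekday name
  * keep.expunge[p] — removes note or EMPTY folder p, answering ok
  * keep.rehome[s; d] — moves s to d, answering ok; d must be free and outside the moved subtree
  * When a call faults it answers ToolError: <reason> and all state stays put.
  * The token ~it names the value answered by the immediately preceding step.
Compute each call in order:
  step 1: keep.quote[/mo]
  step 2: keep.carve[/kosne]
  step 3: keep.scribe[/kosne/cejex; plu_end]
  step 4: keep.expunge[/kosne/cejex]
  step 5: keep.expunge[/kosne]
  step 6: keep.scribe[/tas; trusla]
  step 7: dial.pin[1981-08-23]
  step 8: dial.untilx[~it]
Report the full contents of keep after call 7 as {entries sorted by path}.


Answer: {ce_el/, mo=puveg, tas=trusla, tuwubra/}

Derivation:
~$ keep.quote p: /mo
[out] puveg
~$ keep.carve p: /kosne
[out] ok
~$ keep.scribe p: /kosne/cejex c: plu_end
[out] created
~$ keep.expunge p: /kosne/cejex
[out] ok
~$ keep.expunge p: /kosne
[out] ok
~$ keep.scribe p: /tas c: trusla
[out] created
~$ dial.pin d: 1981-08-23
[out] 1981-08-23
~$ dial.untilx d: ~it
[out] 0


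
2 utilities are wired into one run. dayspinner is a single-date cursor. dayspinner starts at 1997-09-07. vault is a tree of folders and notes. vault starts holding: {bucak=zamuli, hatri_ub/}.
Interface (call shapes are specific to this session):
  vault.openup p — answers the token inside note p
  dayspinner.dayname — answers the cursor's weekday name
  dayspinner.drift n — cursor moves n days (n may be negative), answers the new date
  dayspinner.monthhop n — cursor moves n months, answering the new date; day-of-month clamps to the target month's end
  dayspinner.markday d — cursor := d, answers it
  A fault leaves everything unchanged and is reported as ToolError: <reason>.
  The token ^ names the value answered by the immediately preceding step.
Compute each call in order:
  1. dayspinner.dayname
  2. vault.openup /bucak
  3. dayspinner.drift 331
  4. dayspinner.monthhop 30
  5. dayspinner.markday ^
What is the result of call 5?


Answer: 2001-02-04

Derivation:
·→ dayspinner.dayname()
·← Sunday
·→ vault.openup(p→/bucak)
·← zamuli
·→ dayspinner.drift(n→331)
·← 1998-08-04
·→ dayspinner.monthhop(n→30)
·← 2001-02-04
·→ dayspinner.markday(d→^)
·← 2001-02-04


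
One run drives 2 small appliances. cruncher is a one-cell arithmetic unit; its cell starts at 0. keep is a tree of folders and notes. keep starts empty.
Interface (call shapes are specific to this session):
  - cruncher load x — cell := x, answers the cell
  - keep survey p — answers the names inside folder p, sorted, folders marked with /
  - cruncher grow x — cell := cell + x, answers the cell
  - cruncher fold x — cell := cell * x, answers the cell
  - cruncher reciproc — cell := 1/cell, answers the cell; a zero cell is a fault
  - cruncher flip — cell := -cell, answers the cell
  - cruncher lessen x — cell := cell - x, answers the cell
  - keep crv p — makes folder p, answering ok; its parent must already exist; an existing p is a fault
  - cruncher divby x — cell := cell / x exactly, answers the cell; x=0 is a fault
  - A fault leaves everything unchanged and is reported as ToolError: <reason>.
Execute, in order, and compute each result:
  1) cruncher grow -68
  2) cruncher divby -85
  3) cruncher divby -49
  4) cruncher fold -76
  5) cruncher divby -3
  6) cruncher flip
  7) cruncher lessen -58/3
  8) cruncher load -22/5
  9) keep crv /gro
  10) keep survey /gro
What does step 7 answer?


-> cruncher grow(x→-68)
<- -68
-> cruncher divby(x→-85)
<- 4/5
-> cruncher divby(x→-49)
<- -4/245
-> cruncher fold(x→-76)
<- 304/245
-> cruncher divby(x→-3)
<- -304/735
-> cruncher flip()
<- 304/735
-> cruncher lessen(x→-58/3)
<- 4838/245
-> cruncher load(x→-22/5)
<- -22/5
-> keep crv(p→/gro)
<- ok
-> keep survey(p→/gro)
<- []

Answer: 4838/245


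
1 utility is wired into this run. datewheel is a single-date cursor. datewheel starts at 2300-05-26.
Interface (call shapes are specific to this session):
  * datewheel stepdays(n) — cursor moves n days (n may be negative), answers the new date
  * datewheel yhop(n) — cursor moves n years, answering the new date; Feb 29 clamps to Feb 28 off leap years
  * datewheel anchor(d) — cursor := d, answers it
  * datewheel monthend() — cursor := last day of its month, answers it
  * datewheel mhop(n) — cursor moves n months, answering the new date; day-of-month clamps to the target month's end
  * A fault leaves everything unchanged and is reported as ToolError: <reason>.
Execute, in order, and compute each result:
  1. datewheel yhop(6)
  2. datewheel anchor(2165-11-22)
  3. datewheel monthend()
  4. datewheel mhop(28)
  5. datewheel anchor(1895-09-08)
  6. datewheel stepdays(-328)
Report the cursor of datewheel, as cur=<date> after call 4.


-- datewheel yhop(n→6) -> 2306-05-26
-- datewheel anchor(d→2165-11-22) -> 2165-11-22
-- datewheel monthend() -> 2165-11-30
-- datewheel mhop(n→28) -> 2168-03-30
-- datewheel anchor(d→1895-09-08) -> 1895-09-08
-- datewheel stepdays(n→-328) -> 1894-10-15

Answer: cur=2168-03-30


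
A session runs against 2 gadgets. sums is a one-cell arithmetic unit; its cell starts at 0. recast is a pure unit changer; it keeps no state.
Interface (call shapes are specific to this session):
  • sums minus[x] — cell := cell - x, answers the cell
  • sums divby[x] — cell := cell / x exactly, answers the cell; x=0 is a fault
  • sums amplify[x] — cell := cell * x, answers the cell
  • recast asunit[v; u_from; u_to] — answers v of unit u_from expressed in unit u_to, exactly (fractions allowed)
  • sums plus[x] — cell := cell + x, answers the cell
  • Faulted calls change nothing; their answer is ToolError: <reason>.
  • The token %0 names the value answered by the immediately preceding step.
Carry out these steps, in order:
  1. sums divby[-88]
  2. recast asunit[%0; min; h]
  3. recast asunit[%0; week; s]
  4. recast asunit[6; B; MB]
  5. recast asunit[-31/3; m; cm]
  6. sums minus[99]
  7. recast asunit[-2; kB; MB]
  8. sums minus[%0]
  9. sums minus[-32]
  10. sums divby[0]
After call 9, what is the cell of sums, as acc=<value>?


Answer: acc=-33499/500

Derivation:
I run sums divby using x→-88, which returns 0.
I try recast asunit using v→%0, u_from→min, u_to→h, and observe 0.
I call recast asunit using v→%0, u_from→week, u_to→s, → 0.
I invoke recast asunit using v→6, u_from→B, u_to→MB: 3/500000.
Next I call recast asunit using v→-31/3, u_from→m, u_to→cm, and get -3100/3.
I run sums minus using x→99, yielding -99.
I invoke recast asunit using v→-2, u_from→kB, u_to→MB: -1/500.
Invoking sums minus using x→%0, and observe -49499/500.
Using sums minus using x→-32, giving -33499/500.
I call sums divby using x→0, and see ToolError: division by zero.


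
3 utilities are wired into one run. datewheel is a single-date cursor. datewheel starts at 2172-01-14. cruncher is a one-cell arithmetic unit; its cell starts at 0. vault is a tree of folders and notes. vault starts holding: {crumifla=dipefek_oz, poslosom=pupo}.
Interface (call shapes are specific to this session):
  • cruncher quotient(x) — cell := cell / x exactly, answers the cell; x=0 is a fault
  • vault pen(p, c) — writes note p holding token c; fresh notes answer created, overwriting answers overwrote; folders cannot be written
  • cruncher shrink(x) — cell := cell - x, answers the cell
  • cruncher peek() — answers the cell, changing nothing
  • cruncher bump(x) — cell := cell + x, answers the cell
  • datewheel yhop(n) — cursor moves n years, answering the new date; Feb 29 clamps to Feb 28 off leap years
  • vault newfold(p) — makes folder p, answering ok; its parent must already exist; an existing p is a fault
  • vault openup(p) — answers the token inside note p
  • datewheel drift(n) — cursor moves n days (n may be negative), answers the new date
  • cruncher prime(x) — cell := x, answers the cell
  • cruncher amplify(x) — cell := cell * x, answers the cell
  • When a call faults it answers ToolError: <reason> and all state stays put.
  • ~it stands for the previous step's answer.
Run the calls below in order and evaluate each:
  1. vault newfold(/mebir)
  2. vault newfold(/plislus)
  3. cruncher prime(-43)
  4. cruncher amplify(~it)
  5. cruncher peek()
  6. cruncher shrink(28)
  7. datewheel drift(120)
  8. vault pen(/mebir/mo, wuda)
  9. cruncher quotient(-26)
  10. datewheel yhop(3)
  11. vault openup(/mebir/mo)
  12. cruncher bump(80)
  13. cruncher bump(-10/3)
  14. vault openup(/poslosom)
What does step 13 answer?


Answer: 517/78

Derivation:
>> vault newfold(/mebir)
<< ok
>> vault newfold(/plislus)
<< ok
>> cruncher prime(-43)
<< -43
>> cruncher amplify(~it)
<< 1849
>> cruncher peek()
<< 1849
>> cruncher shrink(28)
<< 1821
>> datewheel drift(120)
<< 2172-05-13
>> vault pen(/mebir/mo, wuda)
<< created
>> cruncher quotient(-26)
<< -1821/26
>> datewheel yhop(3)
<< 2175-05-13
>> vault openup(/mebir/mo)
<< wuda
>> cruncher bump(80)
<< 259/26
>> cruncher bump(-10/3)
<< 517/78
>> vault openup(/poslosom)
<< pupo


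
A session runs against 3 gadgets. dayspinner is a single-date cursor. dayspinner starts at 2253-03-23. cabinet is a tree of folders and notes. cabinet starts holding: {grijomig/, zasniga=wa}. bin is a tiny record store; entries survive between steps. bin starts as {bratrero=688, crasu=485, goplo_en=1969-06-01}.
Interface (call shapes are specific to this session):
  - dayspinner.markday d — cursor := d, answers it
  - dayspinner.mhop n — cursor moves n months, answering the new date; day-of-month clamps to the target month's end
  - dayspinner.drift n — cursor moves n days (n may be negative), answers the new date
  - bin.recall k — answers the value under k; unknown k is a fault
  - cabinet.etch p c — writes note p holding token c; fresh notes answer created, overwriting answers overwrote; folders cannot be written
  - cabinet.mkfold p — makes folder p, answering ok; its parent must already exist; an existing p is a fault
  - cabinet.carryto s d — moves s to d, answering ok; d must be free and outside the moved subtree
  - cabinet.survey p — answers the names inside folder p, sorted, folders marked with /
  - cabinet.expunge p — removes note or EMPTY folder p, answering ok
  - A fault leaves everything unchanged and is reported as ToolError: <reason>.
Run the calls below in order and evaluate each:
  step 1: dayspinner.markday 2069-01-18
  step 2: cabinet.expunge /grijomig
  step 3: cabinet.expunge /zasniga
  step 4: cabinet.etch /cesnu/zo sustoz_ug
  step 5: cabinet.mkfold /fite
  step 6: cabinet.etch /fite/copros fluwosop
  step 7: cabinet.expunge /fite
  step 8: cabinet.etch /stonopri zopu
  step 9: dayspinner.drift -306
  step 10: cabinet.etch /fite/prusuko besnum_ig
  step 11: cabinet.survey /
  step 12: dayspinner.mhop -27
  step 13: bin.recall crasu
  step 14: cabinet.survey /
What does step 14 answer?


I try markday using 2069-01-18, and get 2069-01-18.
I try expunge using /grijomig, which returns ok.
Calling expunge using /zasniga, — result: ok.
Using etch using /cesnu/zo, sustoz_ug, giving ToolError: no parent.
I run mkfold using /fite, — result: ok.
Using etch using /fite/copros, fluwosop, and see created.
I use expunge using /fite, yielding ToolError: not empty.
I run etch using /stonopri, zopu, and get created.
Using drift using -306, and get 2068-03-18.
Now I run etch using /fite/prusuko, besnum_ig, — result: created.
I run survey using /, which returns [fite/, stonopri].
Using mhop using -27, giving 2065-12-18.
Next I call recall using crasu, — result: 485.
I run survey using /: [fite/, stonopri].

Answer: [fite/, stonopri]


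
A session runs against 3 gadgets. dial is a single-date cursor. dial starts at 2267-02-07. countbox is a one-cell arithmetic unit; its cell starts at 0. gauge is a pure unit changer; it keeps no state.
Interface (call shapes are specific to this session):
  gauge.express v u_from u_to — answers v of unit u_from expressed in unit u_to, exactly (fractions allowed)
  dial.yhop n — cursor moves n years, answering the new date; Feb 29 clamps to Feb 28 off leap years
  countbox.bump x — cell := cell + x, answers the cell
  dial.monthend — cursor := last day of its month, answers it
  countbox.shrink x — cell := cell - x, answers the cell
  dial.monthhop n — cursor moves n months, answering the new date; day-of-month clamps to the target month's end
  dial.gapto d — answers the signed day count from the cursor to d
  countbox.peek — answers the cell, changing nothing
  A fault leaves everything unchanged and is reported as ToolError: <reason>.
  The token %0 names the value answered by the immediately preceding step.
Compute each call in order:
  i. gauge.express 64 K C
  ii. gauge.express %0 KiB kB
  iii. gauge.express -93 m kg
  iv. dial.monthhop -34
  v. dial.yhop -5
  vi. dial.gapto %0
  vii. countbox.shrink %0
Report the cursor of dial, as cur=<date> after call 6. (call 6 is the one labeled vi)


>> express(v→64, u_from→K, u_to→C)
<< -4183/20
>> express(v→%0, u_from→KiB, u_to→kB)
<< -133856/625
>> express(v→-93, u_from→m, u_to→kg)
<< ToolError: incompatible units
>> monthhop(n→-34)
<< 2264-04-07
>> yhop(n→-5)
<< 2259-04-07
>> gapto(d→%0)
<< 0
>> shrink(x→%0)
<< 0

Answer: cur=2259-04-07


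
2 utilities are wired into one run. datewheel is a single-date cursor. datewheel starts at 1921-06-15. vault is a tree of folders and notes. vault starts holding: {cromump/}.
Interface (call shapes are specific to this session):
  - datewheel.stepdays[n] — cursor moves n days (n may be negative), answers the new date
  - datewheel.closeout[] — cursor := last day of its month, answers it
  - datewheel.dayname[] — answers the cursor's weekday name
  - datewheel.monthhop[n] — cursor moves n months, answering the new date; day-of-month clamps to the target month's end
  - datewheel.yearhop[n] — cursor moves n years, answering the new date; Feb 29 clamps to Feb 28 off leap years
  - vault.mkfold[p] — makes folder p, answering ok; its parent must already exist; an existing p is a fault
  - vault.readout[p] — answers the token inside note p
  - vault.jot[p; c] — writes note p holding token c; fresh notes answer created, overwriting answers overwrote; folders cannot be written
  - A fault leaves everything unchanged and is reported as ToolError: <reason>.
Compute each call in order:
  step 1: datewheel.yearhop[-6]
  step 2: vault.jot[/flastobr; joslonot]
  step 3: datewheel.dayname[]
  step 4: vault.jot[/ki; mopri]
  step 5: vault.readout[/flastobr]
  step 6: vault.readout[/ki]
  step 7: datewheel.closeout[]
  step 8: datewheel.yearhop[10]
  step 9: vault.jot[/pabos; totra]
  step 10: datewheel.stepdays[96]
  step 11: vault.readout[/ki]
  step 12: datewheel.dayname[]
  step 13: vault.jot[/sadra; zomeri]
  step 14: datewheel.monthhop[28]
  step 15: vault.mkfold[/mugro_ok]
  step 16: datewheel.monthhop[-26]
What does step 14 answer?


CALL datewheel.yearhop[-6]
RET  1915-06-15
CALL vault.jot[/flastobr; joslonot]
RET  created
CALL datewheel.dayname[]
RET  Tuesday
CALL vault.jot[/ki; mopri]
RET  created
CALL vault.readout[/flastobr]
RET  joslonot
CALL vault.readout[/ki]
RET  mopri
CALL datewheel.closeout[]
RET  1915-06-30
CALL datewheel.yearhop[10]
RET  1925-06-30
CALL vault.jot[/pabos; totra]
RET  created
CALL datewheel.stepdays[96]
RET  1925-10-04
CALL vault.readout[/ki]
RET  mopri
CALL datewheel.dayname[]
RET  Sunday
CALL vault.jot[/sadra; zomeri]
RET  created
CALL datewheel.monthhop[28]
RET  1928-02-04
CALL vault.mkfold[/mugro_ok]
RET  ok
CALL datewheel.monthhop[-26]
RET  1925-12-04

Answer: 1928-02-04


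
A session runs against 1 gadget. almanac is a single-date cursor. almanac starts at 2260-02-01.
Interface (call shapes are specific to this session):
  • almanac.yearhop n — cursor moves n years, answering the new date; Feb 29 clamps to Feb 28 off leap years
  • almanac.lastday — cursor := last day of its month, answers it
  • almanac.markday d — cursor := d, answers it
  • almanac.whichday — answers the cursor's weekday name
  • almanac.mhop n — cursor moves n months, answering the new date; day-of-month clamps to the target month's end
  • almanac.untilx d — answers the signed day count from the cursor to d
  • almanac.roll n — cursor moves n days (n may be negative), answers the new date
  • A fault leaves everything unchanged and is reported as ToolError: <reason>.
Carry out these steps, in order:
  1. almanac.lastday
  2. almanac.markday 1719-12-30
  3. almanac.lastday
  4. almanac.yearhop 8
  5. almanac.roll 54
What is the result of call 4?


Answer: 1727-12-31

Derivation:
% almanac.lastday() => 2260-02-29
% almanac.markday(1719-12-30) => 1719-12-30
% almanac.lastday() => 1719-12-31
% almanac.yearhop(8) => 1727-12-31
% almanac.roll(54) => 1728-02-23


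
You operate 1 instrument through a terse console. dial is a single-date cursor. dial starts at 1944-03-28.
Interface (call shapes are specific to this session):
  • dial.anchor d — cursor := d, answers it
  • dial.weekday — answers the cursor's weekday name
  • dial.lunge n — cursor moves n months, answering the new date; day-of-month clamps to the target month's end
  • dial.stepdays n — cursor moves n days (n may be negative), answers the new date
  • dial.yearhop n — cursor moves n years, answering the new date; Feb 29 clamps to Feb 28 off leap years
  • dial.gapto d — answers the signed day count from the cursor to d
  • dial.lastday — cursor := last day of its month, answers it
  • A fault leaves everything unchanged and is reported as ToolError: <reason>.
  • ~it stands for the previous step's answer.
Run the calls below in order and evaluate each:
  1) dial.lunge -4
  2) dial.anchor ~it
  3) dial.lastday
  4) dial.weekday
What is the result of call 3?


Answer: 1943-11-30

Derivation:
# dial.lunge(-4) == 1943-11-28
# dial.anchor(~it) == 1943-11-28
# dial.lastday() == 1943-11-30
# dial.weekday() == Tuesday


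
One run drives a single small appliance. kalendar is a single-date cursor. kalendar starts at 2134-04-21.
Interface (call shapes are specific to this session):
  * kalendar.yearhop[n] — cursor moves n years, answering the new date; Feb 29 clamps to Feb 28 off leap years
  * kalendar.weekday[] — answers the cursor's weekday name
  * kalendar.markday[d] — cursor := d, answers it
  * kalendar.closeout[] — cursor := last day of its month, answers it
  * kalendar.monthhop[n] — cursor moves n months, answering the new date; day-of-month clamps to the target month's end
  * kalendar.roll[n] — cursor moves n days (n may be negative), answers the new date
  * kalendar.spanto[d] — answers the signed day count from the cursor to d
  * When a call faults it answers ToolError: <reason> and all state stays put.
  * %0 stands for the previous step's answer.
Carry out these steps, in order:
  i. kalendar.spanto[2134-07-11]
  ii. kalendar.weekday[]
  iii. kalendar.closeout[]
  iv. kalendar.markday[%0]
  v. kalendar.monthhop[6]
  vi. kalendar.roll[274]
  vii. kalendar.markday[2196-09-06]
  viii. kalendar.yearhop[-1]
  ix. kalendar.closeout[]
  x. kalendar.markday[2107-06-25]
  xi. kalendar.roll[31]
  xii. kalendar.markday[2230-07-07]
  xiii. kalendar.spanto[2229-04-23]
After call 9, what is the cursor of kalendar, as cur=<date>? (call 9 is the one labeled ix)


Do: spanto[2134-07-11]
See: 81
Do: weekday[]
See: Wednesday
Do: closeout[]
See: 2134-04-30
Do: markday[%0]
See: 2134-04-30
Do: monthhop[6]
See: 2134-10-30
Do: roll[274]
See: 2135-07-31
Do: markday[2196-09-06]
See: 2196-09-06
Do: yearhop[-1]
See: 2195-09-06
Do: closeout[]
See: 2195-09-30
Do: markday[2107-06-25]
See: 2107-06-25
Do: roll[31]
See: 2107-07-26
Do: markday[2230-07-07]
See: 2230-07-07
Do: spanto[2229-04-23]
See: -440

Answer: cur=2195-09-30


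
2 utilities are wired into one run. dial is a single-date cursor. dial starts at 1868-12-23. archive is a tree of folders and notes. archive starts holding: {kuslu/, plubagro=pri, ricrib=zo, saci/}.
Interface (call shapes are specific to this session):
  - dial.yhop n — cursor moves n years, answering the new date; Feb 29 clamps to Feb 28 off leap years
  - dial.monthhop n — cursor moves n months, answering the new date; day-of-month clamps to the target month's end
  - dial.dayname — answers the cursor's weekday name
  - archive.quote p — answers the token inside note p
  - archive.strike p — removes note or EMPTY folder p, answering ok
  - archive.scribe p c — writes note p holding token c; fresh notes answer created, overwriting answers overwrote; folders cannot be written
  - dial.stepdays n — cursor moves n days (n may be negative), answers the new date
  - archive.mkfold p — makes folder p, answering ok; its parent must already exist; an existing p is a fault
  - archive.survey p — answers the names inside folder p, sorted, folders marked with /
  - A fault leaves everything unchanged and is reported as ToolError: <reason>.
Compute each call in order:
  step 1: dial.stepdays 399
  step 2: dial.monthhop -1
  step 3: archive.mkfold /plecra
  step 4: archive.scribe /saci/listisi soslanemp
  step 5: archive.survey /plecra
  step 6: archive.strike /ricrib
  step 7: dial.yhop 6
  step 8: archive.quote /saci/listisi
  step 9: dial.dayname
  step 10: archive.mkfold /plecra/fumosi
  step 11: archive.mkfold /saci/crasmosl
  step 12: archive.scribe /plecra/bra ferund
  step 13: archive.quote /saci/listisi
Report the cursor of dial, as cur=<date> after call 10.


Answer: cur=1875-12-26

Derivation:
Act: dial.stepdays[n→399]
Obs: 1870-01-26
Act: dial.monthhop[n→-1]
Obs: 1869-12-26
Act: archive.mkfold[p→/plecra]
Obs: ok
Act: archive.scribe[p→/saci/listisi; c→soslanemp]
Obs: created
Act: archive.survey[p→/plecra]
Obs: []
Act: archive.strike[p→/ricrib]
Obs: ok
Act: dial.yhop[n→6]
Obs: 1875-12-26
Act: archive.quote[p→/saci/listisi]
Obs: soslanemp
Act: dial.dayname[]
Obs: Sunday
Act: archive.mkfold[p→/plecra/fumosi]
Obs: ok
Act: archive.mkfold[p→/saci/crasmosl]
Obs: ok
Act: archive.scribe[p→/plecra/bra; c→ferund]
Obs: created
Act: archive.quote[p→/saci/listisi]
Obs: soslanemp


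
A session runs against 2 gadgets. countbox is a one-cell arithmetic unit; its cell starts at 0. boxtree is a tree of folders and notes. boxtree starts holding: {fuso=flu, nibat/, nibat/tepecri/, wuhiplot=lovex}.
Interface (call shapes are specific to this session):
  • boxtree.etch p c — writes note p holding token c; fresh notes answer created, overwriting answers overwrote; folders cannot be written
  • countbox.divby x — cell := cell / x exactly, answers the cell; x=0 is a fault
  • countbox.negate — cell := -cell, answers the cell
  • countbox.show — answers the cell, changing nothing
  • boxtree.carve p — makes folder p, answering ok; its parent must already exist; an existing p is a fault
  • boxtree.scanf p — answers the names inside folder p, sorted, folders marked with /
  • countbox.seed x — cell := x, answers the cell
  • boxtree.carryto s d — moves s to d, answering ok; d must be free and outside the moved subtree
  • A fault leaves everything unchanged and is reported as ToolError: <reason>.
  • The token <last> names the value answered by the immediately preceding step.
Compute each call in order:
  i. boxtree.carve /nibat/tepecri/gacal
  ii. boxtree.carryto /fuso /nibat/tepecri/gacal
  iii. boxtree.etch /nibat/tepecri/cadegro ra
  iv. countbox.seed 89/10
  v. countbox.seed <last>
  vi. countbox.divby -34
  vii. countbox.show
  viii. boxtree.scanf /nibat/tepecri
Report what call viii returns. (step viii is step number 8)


Calling boxtree.carve using p: /nibat/tepecri/gacal, — result: ok.
I call boxtree.carryto using s: /fuso, d: /nibat/tepecri/gacal, yielding ToolError: exists.
Invoking boxtree.etch using p: /nibat/tepecri/cadegro, c: ra, and see created.
I invoke countbox.seed using x: 89/10, and observe 89/10.
I try countbox.seed using x: <last>, and get 89/10.
I call countbox.divby using x: -34: -89/340.
I try countbox.show, — result: -89/340.
I run boxtree.scanf using p: /nibat/tepecri, — result: [cadegro, gacal/].

Answer: [cadegro, gacal/]


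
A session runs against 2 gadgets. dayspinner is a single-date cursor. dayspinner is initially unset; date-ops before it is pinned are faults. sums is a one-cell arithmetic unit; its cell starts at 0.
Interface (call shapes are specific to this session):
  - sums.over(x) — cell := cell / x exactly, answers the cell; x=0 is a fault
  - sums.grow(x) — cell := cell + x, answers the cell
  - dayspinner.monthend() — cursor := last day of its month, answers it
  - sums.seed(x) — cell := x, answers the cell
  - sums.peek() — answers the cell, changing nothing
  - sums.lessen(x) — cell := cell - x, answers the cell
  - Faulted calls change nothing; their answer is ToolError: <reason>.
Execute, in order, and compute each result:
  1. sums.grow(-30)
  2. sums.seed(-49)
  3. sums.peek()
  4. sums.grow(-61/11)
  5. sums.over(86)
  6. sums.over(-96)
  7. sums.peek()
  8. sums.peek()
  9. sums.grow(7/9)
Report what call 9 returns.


Answer: 26713/34056

Derivation:
>> sums.grow(x='-30')
<< -30
>> sums.seed(x='-49')
<< -49
>> sums.peek()
<< -49
>> sums.grow(x='-61/11')
<< -600/11
>> sums.over(x='86')
<< -300/473
>> sums.over(x='-96')
<< 25/3784
>> sums.peek()
<< 25/3784
>> sums.peek()
<< 25/3784
>> sums.grow(x='7/9')
<< 26713/34056


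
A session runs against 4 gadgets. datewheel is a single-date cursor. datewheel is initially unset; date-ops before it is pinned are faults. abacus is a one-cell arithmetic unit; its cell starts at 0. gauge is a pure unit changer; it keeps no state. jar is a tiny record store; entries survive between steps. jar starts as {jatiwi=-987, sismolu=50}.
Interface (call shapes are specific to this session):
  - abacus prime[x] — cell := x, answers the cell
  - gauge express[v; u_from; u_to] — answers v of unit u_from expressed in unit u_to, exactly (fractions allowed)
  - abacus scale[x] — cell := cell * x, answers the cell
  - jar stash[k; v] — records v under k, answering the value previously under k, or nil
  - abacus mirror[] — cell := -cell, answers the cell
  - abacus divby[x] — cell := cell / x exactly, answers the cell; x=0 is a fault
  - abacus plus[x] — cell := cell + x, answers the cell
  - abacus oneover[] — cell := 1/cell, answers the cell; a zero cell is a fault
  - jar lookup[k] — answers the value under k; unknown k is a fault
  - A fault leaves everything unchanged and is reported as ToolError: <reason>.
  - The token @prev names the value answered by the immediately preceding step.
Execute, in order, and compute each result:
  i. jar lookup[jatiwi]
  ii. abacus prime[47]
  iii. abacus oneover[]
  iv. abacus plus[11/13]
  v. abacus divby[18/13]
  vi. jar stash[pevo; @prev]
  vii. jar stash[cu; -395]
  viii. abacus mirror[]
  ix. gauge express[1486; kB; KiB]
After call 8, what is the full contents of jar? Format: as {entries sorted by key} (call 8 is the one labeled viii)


Answer: {cu=-395, jatiwi=-987, pevo=265/423, sismolu=50}

Derivation:
-- jar lookup(k: jatiwi) -> -987
-- abacus prime(x: 47) -> 47
-- abacus oneover() -> 1/47
-- abacus plus(x: 11/13) -> 530/611
-- abacus divby(x: 18/13) -> 265/423
-- jar stash(k: pevo, v: @prev) -> nil
-- jar stash(k: cu, v: -395) -> nil
-- abacus mirror() -> -265/423
-- gauge express(v: 1486, u_from: kB, u_to: KiB) -> 92875/64


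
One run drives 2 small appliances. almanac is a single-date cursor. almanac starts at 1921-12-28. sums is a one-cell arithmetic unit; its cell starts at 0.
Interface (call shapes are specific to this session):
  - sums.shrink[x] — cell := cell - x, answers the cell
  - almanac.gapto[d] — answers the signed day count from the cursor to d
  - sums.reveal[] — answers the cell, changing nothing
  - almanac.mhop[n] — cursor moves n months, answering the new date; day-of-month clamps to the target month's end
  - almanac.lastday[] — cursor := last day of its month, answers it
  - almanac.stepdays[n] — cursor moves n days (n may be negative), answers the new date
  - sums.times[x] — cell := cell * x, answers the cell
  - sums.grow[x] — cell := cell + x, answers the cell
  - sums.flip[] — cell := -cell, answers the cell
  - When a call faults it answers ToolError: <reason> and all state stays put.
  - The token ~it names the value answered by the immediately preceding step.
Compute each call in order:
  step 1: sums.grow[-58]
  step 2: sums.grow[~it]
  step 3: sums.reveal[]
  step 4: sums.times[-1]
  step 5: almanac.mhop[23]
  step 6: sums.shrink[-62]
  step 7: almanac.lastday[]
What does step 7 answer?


·→ sums.grow(-58)
·← -58
·→ sums.grow(~it)
·← -116
·→ sums.reveal()
·← -116
·→ sums.times(-1)
·← 116
·→ almanac.mhop(23)
·← 1923-11-28
·→ sums.shrink(-62)
·← 178
·→ almanac.lastday()
·← 1923-11-30

Answer: 1923-11-30
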